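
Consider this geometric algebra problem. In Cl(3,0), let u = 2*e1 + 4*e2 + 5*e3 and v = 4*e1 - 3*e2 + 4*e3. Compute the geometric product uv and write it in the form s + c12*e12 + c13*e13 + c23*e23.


In Cl(3,0): e_i^2 = 1, e_ie_j = -e_je_i for i != j.
Scalar part = u . v = 2*4 + 4*(-3) + 5*4
= 8 + (-12) + 20 = 16
e12 coeff = 2*(-3) - 4*4 = -6 - 16 = -22
e13 coeff = 2*4 - 5*4 = 8 - 20 = -12
e23 coeff = 4*4 - 5*(-3) = 16 - (-15) = 31
uv = 16 - 22*e12 - 12*e13 + 31*e23


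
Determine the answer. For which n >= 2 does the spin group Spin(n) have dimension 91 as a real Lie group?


dim Spin(n) = dim so(n) = n(n-1)/2.
Solve n(n-1)/2 = 91, i.e. n^2 - n - 182 = 0.
Discriminant = 1 + 8*91 = 729
n = (1 + sqrt(729))/2 = (1 + 27)/2 = 14


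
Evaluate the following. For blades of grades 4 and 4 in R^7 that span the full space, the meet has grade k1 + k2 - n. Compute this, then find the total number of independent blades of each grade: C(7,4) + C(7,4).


Meet grade = grade(A) + grade(B) - n
= 4 + 4 - 7 = 1
C(7,4) = 35
C(7,4) = 35
dim_A + dim_B = 35 + 35 = 70


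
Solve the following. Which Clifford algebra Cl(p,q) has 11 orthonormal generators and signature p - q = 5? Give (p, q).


We need p + q = 11 and p - q = 5.
Adding: 2p = 11 + 5 = 16, so p = 8.
Then q = 11 - 8 = 3.
(p, q) = (8, 3)


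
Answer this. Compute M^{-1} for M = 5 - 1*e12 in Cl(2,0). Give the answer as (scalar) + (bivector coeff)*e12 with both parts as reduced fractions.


M = 5 - 1*e12, where e12^2 = -1.
Since M commutes with its reverse ~M = a - b*e12, M * ~M = a^2 - b^2*e12^2 = a^2 + b^2.
So M^{-1} = ~M / (a^2 + b^2) = (a - b*e12)/(a^2 + b^2).
a^2 + b^2 = 25 + 1 = 26
Scalar part = 5/26 = 5/26
Bivector coeff = 1/26 = 1/26
M^{-1} = 5/26 + 1/26*e12


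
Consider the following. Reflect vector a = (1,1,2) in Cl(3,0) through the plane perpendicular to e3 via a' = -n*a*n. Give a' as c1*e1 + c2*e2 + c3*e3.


Reflection formula: a' = -n*a*n, with n = e3 (unit vector, n^2 = 1).
For reflection through hyperplane perp to e3:
The component along e3 flips sign, others stay.
a = (1, 1, 2)
a' = (1, 1, -2)
a' = 1*e1 + 1*e2 - 2*e3


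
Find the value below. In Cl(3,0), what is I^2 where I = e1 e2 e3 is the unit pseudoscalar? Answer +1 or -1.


The pseudoscalar I = e1...e_n (product of all n generators) of Cl(p,q) satisfies I^2 = (-1)^(q + n(n-1)/2).
p = 3, q = 0, n = p + q = 3
n(n-1)/2 = 3 * 2 / 2 = 3
Exponent = q + n(n-1)/2 = 0 + 3 = 3
I^2 = (-1)^3 = -1


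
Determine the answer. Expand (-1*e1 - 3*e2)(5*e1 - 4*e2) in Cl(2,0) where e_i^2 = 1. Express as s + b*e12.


Expand: (-1*e1 - 3*e2)(5*e1 - 4*e2)
= (-1)*5*e1e1 + (-1)*(-4)*e1e2 + (-3)*5*e2e1 + (-3)*(-4)*e2e2
Using e1^2 = e2^2 = 1, e2e1 = -e1e2:
Scalar part s = (-1)*5 + (-3)*(-4) = -5 + 12 = 7
Bivector part b = (-1)*(-4) - (-3)*5 = 4 - (-15) = 19
uv = 7 + 19*e12


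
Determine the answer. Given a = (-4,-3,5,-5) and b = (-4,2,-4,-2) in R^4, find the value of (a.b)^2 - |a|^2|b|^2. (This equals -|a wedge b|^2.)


a . b = (-4)*(-4) + (-3)*2 + 5*(-4) + (-5)*(-2)
= 16 + (-6) + (-20) + 10 = 0
|a|^2 = (-4)^2 + (-3)^2 + 5^2 + (-5)^2 = 75
|b|^2 = (-4)^2 + 2^2 + (-4)^2 + (-2)^2 = 40
(a.b)^2 = 0^2 = 0
|a|^2 * |b|^2 = 75 * 40 = 3000
Result = 0 - 3000 = -3000


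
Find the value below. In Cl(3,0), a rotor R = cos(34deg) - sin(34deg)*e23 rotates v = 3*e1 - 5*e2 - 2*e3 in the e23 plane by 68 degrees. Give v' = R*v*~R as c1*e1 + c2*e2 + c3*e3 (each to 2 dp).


Rotor R = cos(34deg) - sin(34deg)*e23
Rotation angle theta = 2 * 34 = 68 degrees in the e23 plane (e2 -> e3).
The component perpendicular to the plane (e1) is invariant: v'_1 = v1 = 3.00
cos(68deg) = 0.3746, sin(68deg) = 0.9272
v'_2 = v2*cos(theta) - v3*sin(theta) = -5*0.3746 - (-2)*0.9272 = -0.02
v'_3 = v2*sin(theta) + v3*cos(theta) = -5*0.9272 + (-2)*0.3746 = -5.39
v' = 3.00*e1 - 0.02*e2 - 5.39*e3


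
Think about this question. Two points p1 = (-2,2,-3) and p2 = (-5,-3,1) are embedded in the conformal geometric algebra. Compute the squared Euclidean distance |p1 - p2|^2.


p1 - p2 = (3, 5, -4)
|p1 - p2|^2 = 3^2 + 5^2 + (-4)^2
= 9 + 25 + 16
= 50


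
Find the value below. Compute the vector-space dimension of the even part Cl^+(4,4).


Even subalgebra dimension = 2^(n-1)
n = 4 + 4 = 8
2^(8 - 1) = 2^7 = 128
Verification: sum of C(8,k) for even k = 1 + 28 + 70 + 28 + 1 = 128
Result = 128


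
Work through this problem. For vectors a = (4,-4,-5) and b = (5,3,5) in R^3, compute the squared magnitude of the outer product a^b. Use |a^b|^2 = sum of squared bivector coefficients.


a wedge b = (a1*b2 - a2*b1)*e12 + (a1*b3 - a3*b1)*e13 + (a2*b3 - a3*b2)*e23
e12 coeff: 4*3 - (-4)*5 = 12 - (-20) = 32
e13 coeff: 4*5 - (-5)*5 = 20 - (-25) = 45
e23 coeff: (-4)*5 - (-5)*3 = -20 - (-15) = -5
|a wedge b|^2 = 32^2 + 45^2 + (-5)^2
= 1024 + 2025 + 25
= 3074


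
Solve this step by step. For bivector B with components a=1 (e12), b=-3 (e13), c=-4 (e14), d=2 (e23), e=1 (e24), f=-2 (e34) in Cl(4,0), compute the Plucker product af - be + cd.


Plucker relation: af - be + cd
a*f = 1*(-2) = -2
b*e = (-3)*1 = -3
c*d = (-4)*2 = -8
af - be + cd = -2 - (-3) + (-8)
= -7


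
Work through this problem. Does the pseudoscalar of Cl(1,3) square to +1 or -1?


The pseudoscalar I = e1...e_n (product of all n generators) of Cl(p,q) satisfies I^2 = (-1)^(q + n(n-1)/2).
p = 1, q = 3, n = p + q = 4
n(n-1)/2 = 4 * 3 / 2 = 6
Exponent = q + n(n-1)/2 = 3 + 6 = 9
I^2 = (-1)^9 = -1


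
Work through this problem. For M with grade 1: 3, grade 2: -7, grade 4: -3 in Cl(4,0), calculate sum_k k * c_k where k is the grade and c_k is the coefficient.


Grade-weighted sum = sum of grade_k * coefficient_k
1*3 = 3
2*(-7) = -14
4*(-3) = -12
Total = 3 + (-14) + (-12) = -23


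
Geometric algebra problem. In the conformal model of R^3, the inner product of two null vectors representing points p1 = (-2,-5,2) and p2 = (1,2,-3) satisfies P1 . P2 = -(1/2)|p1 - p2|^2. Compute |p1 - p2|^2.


p1 - p2 = (-3, -7, 5)
|p1 - p2|^2 = (-3)^2 + (-7)^2 + 5^2
= 9 + 49 + 25
= 83


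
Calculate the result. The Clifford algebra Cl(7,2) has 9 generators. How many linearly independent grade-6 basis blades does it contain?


Number of grade-k basis blades in Cl(p,q) with n = p + q is C(n, k).
n = 7 + 2 = 9
C(9, 6) = 9! / (6! * 3!)
= 362880 / (720 * 6)
= 84


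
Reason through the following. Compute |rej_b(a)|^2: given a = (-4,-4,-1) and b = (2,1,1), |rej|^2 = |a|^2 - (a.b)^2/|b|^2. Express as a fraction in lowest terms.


|a|^2 = (-4)^2 + (-4)^2 + (-1)^2 = 33
|b|^2 = 2^2 + 1^2 + 1^2 = 6
a . b = (-4)*2 + (-4)*1 + (-1)*1 = -13
(a.b)^2 = (-13)^2 = 169
|rej|^2 = 33 - 169/6
= (198 - 169)/6
= 29/6
In lowest terms: 29/6


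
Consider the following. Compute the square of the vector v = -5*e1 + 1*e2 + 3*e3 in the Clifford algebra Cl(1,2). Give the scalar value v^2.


v^2 = sum of c_i^2 * e_i^2
Positive signature terms (e_i^2 = +1): (-5)^2 = 25
Negative signature terms (e_j^2 = -1): 1^2 + 3^2 = 10
v^2 = 25 - 10 = 15


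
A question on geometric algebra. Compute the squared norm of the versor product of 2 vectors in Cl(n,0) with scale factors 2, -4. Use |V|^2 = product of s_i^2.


Each vector v_i has |v_i|^2 = s_i^2
Squared scales: 2^2 = 4, (-4)^2 = 16
|V|^2 = 4 * 16
= 64


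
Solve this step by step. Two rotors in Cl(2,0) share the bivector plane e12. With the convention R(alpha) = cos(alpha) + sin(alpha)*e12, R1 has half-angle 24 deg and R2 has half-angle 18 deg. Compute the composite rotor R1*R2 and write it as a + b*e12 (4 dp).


Same-plane rotors commute and their half-angles add:
R1*R2 = cos(a1 + a2) + sin(a1 + a2)*e12.
a1 + a2 = 24 + 18 = 42 deg
cos(42 deg) = 0.7431
sin(42 deg) = 0.6691
R1*R2 = 0.7431 + 0.6691*e12


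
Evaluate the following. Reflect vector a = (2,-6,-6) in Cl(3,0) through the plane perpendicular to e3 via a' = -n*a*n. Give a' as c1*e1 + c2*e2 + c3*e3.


Reflection formula: a' = -n*a*n, with n = e3 (unit vector, n^2 = 1).
For reflection through hyperplane perp to e3:
The component along e3 flips sign, others stay.
a = (2, -6, -6)
a' = (2, -6, 6)
a' = 2*e1 - 6*e2 + 6*e3


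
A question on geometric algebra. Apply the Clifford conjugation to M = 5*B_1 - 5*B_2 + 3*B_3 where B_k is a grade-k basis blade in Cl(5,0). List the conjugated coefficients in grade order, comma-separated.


Clifford conjugate sign for grade k: (-1)^(k(k+1)/2)
Grade 1: (-1)^(1*2/2) = (-1)^1 = -1, coeff 5 -> -5
Grade 2: (-1)^(2*3/2) = (-1)^3 = -1, coeff -5 -> 5
Grade 3: (-1)^(3*4/2) = (-1)^6 = 1, coeff 3 -> 3
Conjugated coefficients: -5, 5, 3


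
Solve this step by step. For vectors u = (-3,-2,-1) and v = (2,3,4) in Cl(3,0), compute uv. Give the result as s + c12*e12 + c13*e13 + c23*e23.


In Cl(3,0): e_i^2 = 1, e_ie_j = -e_je_i for i != j.
Scalar part = u . v = (-3)*2 + (-2)*3 + (-1)*4
= -6 + (-6) + (-4) = -16
e12 coeff = (-3)*3 - (-2)*2 = -9 - (-4) = -5
e13 coeff = (-3)*4 - (-1)*2 = -12 - (-2) = -10
e23 coeff = (-2)*4 - (-1)*3 = -8 - (-3) = -5
uv = -16 - 5*e12 - 10*e13 - 5*e23


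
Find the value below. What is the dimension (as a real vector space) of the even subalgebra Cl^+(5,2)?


Even subalgebra dimension = 2^(n-1)
n = 5 + 2 = 7
2^(7 - 1) = 2^6 = 64
Verification: sum of C(7,k) for even k = 1 + 21 + 35 + 7 = 64
Result = 64


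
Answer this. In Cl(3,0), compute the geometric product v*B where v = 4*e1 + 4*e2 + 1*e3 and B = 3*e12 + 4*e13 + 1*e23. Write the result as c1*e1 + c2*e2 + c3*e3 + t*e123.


vB has grade-1 (vector) and grade-3 (trivector) parts: vB = (v _| B) + (v ^ B).
Vector part <vB>_1:
  e1: -v2*b12 - v3*b13 = -(4)*(3) - (1)*(4) = -16
  e2: v1*b12 - v3*b23 = (4)*(3) - (1)*(1) = 11
  e3: v1*b13 + v2*b23 = (4)*(4) + (4)*(1) = 20
Trivector part <vB>_3:
  e123: v1*b23 - v2*b13 + v3*b12 = (4)*(1) - (4)*(4) + (1)*(3) = -9
vB = -16*e1 + 11*e2 + 20*e3 - 9*e123


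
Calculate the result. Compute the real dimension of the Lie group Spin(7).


Spin(n) double-covers SO(n); both have Lie algebra so(n) of dimension n(n-1)/2.
n = 7
n(n-1) = 7 * 6 = 42
dim Spin(7) = 42/2 = 21


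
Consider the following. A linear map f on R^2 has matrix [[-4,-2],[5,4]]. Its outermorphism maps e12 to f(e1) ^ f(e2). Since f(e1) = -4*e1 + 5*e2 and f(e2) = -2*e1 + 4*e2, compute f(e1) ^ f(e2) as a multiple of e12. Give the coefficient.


The outermorphism of a linear map f sends e1^e2 to f(e1)^f(e2).
f(e1) = -4*e1 + 5*e2
f(e2) = -2*e1 + 4*e2
f(e1) ^ f(e2) = (-4*e1 + 5*e2) ^ (-2*e1 + 4*e2)
= (-4)*4*e12 + 5*(-2)*e21
= (-16 - (-10))*e12
= -6*e12
Coefficient = -6


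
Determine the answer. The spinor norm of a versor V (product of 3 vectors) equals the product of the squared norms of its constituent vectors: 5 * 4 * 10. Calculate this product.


Spinor norm N(V) = |v1|^2 * |v2|^2 * ... * |v3|^2
= 5 * 4 * 10
Running product: 5, 20, 200
N(V) = 200


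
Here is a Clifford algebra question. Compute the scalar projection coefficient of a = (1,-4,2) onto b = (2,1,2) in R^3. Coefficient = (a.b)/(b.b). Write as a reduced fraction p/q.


Projection coefficient = (a . b) / (b . b)
a . b = 1*2 + (-4)*1 + 2*2
= 2 + (-4) + 4 = 2
b . b = 2^2 + 1^2 + 2^2
= 4 + 1 + 4 = 9
Coefficient = 2/9
In lowest terms: 2/9


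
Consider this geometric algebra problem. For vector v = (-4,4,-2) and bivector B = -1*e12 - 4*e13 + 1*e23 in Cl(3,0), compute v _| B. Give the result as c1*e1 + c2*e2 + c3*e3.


Left contraction v _| B = <vB>_1 (grade-1 part of the geometric product vB).
Using e1_|e12 = e2, e2_|e12 = -e1, e1_|e13 = e3, e3_|e13 = -e1, e2_|e23 = e3, e3_|e23 = -e2:
e1 coeff: -v2*b12 - v3*b13 = -(4)*(-1) - (-2)*(-4) = -4
e2 coeff: v1*b12 - v3*b23 = (-4)*(-1) - (-2)*(1) = 6
e3 coeff: v1*b13 + v2*b23 = (-4)*(-4) + (4)*(1) = 20
v _| B = -4*e1 + 6*e2 + 20*e3


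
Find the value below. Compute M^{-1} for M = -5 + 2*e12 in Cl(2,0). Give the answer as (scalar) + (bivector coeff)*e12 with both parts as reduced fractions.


M = -5 + 2*e12, where e12^2 = -1.
Since M commutes with its reverse ~M = a - b*e12, M * ~M = a^2 - b^2*e12^2 = a^2 + b^2.
So M^{-1} = ~M / (a^2 + b^2) = (a - b*e12)/(a^2 + b^2).
a^2 + b^2 = 25 + 4 = 29
Scalar part = -5/29 = -5/29
Bivector coeff = -2/29 = -2/29
M^{-1} = -5/29 - 2/29*e12


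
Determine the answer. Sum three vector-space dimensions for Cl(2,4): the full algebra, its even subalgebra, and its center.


n = 2 + 4 = 6
Total dim = 2^6 = 64
Even subalgebra dim = 2^5 = 32
n is even, so center dim = 1
Sum = 64 + 32 + 1 = 97


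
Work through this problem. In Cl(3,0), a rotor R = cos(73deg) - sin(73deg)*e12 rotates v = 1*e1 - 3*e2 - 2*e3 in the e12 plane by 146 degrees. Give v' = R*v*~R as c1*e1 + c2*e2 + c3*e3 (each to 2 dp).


Rotor R = cos(73deg) - sin(73deg)*e12
Rotation angle theta = 2 * 73 = 146 degrees in the e12 plane (e1 -> e2).
The component perpendicular to the plane (e3) is invariant: v'_3 = v3 = -2.00
cos(146deg) = -0.8290, sin(146deg) = 0.5592
v'_1 = v1*cos(theta) - v2*sin(theta) = 1*(-0.8290) - (-3)*0.5592 = 0.85
v'_2 = v1*sin(theta) + v2*cos(theta) = 1*0.5592 + (-3)*(-0.8290) = 3.05
v' = 0.85*e1 + 3.05*e2 - 2.00*e3


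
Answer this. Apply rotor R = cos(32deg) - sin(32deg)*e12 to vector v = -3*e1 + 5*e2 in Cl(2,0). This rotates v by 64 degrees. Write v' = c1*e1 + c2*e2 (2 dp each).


Rotor R = cos(32deg) - sin(32deg)*e12
Rotation angle theta = 2 * 32 = 64 degrees
v' = R*v*~R rotates v by theta.
cos(64deg) = 0.4384, sin(64deg) = 0.8988
v'_1 = -3*cos(64deg) - 5*sin(64deg)
= -3*0.4384 - 5*0.8988
= -5.81
v'_2 = -3*sin(64deg) + 5*cos(64deg)
= -3*0.8988 + 5*0.4384
= -0.50
v' = -5.81*e1 - 0.50*e2


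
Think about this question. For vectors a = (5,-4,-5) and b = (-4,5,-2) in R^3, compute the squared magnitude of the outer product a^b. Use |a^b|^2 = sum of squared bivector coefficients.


a wedge b = (a1*b2 - a2*b1)*e12 + (a1*b3 - a3*b1)*e13 + (a2*b3 - a3*b2)*e23
e12 coeff: 5*5 - (-4)*(-4) = 25 - 16 = 9
e13 coeff: 5*(-2) - (-5)*(-4) = -10 - 20 = -30
e23 coeff: (-4)*(-2) - (-5)*5 = 8 - (-25) = 33
|a wedge b|^2 = 9^2 + (-30)^2 + 33^2
= 81 + 900 + 1089
= 2070


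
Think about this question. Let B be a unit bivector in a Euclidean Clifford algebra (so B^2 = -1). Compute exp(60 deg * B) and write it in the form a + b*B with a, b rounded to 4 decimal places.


For a unit bivector B with B^2 = -1, the exponential series gives
e^(theta*B) = cos(theta) + sin(theta)*B (the GA analogue of Euler's formula).
theta = 60 degrees = 1.047198 rad
cos(60 deg) = 0.5000
sin(60 deg) = 0.8660
exp(theta*B) = 0.5000 + 0.8660*B


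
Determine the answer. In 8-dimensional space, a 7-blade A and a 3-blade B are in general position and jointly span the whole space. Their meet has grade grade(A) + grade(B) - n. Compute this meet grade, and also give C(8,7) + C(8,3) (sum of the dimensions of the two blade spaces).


Meet grade = grade(A) + grade(B) - n
= 7 + 3 - 8 = 2
C(8,7) = 8
C(8,3) = 56
dim_A + dim_B = 8 + 56 = 64


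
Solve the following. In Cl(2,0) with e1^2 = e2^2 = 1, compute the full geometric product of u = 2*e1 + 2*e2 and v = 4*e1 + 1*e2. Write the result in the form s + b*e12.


Expand: (2*e1 + 2*e2)(4*e1 + 1*e2)
= 2*4*e1e1 + 2*1*e1e2 + 2*4*e2e1 + 2*1*e2e2
Using e1^2 = e2^2 = 1, e2e1 = -e1e2:
Scalar part s = 2*4 + 2*1 = 8 + 2 = 10
Bivector part b = 2*1 - 2*4 = 2 - 8 = -6
uv = 10 - 6*e12


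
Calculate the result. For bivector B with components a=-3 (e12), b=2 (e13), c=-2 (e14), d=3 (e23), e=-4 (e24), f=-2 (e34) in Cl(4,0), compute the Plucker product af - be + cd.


Plucker relation: af - be + cd
a*f = (-3)*(-2) = 6
b*e = 2*(-4) = -8
c*d = (-2)*3 = -6
af - be + cd = 6 - (-8) + (-6)
= 8


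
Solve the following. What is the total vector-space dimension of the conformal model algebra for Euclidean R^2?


The conformal model of R^2 uses Cl(3,1): the 2 Euclidean generators plus two extra orthogonal generators e+ (e+^2 = +1) and e- (e-^2 = -1), from which the null vectors e0, einf are built.
Number of generators m = 2 + 2 = 4.
dim Cl(p,q) = 2^m = 2^4 = 16


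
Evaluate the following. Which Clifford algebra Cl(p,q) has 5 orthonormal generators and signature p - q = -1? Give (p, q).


We need p + q = 5 and p - q = -1.
Adding: 2p = 5 + (-1) = 4, so p = 2.
Then q = 5 - 2 = 3.
(p, q) = (2, 3)


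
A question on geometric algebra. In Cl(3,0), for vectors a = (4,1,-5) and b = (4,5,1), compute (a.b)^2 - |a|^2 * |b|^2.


a . b = 4*4 + 1*5 + (-5)*1
= 16 + 5 + (-5) = 16
|a|^2 = 4^2 + 1^2 + (-5)^2 = 42
|b|^2 = 4^2 + 5^2 + 1^2 = 42
(a.b)^2 = 16^2 = 256
|a|^2 * |b|^2 = 42 * 42 = 1764
Result = 256 - 1764 = -1508


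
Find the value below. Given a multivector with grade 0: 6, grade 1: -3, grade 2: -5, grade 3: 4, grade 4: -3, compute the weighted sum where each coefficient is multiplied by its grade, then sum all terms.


Grade-weighted sum = sum of grade_k * coefficient_k
0*6 = 0
1*(-3) = -3
2*(-5) = -10
3*4 = 12
4*(-3) = -12
Total = 0 + (-3) + (-10) + 12 + (-12) = -13


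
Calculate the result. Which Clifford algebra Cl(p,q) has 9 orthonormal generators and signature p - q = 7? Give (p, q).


We need p + q = 9 and p - q = 7.
Adding: 2p = 9 + 7 = 16, so p = 8.
Then q = 9 - 8 = 1.
(p, q) = (8, 1)


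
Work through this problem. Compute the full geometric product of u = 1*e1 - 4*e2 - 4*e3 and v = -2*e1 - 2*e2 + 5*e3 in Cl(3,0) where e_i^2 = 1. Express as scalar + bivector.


In Cl(3,0): e_i^2 = 1, e_ie_j = -e_je_i for i != j.
Scalar part = u . v = 1*(-2) + (-4)*(-2) + (-4)*5
= -2 + 8 + (-20) = -14
e12 coeff = 1*(-2) - (-4)*(-2) = -2 - 8 = -10
e13 coeff = 1*5 - (-4)*(-2) = 5 - 8 = -3
e23 coeff = (-4)*5 - (-4)*(-2) = -20 - 8 = -28
uv = -14 - 10*e12 - 3*e13 - 28*e23


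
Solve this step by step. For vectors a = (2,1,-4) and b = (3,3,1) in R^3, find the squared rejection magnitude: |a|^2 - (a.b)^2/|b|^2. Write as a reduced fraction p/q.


|a|^2 = 2^2 + 1^2 + (-4)^2 = 21
|b|^2 = 3^2 + 3^2 + 1^2 = 19
a . b = 2*3 + 1*3 + (-4)*1 = 5
(a.b)^2 = 5^2 = 25
|rej|^2 = 21 - 25/19
= (399 - 25)/19
= 374/19
In lowest terms: 374/19


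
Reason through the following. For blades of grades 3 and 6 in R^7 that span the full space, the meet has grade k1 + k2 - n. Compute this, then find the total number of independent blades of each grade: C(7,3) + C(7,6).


Meet grade = grade(A) + grade(B) - n
= 3 + 6 - 7 = 2
C(7,3) = 35
C(7,6) = 7
dim_A + dim_B = 35 + 7 = 42


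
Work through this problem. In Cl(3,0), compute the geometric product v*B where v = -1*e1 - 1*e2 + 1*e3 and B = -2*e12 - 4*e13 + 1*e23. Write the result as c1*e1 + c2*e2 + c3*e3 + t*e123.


vB has grade-1 (vector) and grade-3 (trivector) parts: vB = (v _| B) + (v ^ B).
Vector part <vB>_1:
  e1: -v2*b12 - v3*b13 = -(-1)*(-2) - (1)*(-4) = 2
  e2: v1*b12 - v3*b23 = (-1)*(-2) - (1)*(1) = 1
  e3: v1*b13 + v2*b23 = (-1)*(-4) + (-1)*(1) = 3
Trivector part <vB>_3:
  e123: v1*b23 - v2*b13 + v3*b12 = (-1)*(1) - (-1)*(-4) + (1)*(-2) = -7
vB = 2*e1 + 1*e2 + 3*e3 - 7*e123


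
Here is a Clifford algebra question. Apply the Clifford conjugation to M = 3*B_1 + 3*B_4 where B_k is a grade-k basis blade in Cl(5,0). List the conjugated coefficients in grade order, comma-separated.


Clifford conjugate sign for grade k: (-1)^(k(k+1)/2)
Grade 1: (-1)^(1*2/2) = (-1)^1 = -1, coeff 3 -> -3
Grade 4: (-1)^(4*5/2) = (-1)^10 = 1, coeff 3 -> 3
Conjugated coefficients: -3, 3


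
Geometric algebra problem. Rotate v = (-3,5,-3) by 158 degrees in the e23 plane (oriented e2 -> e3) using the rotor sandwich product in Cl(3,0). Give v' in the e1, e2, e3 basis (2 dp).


Rotor R = cos(79deg) - sin(79deg)*e23
Rotation angle theta = 2 * 79 = 158 degrees in the e23 plane (e2 -> e3).
The component perpendicular to the plane (e1) is invariant: v'_1 = v1 = -3.00
cos(158deg) = -0.9272, sin(158deg) = 0.3746
v'_2 = v2*cos(theta) - v3*sin(theta) = 5*(-0.9272) - (-3)*0.3746 = -3.51
v'_3 = v2*sin(theta) + v3*cos(theta) = 5*0.3746 + (-3)*(-0.9272) = 4.65
v' = -3.00*e1 - 3.51*e2 + 4.65*e3


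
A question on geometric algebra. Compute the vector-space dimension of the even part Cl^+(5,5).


Even subalgebra dimension = 2^(n-1)
n = 5 + 5 = 10
2^(10 - 1) = 2^9 = 512
Verification: sum of C(10,k) for even k = 1 + 45 + 210 + 210 + 45 + 1 = 512
Result = 512


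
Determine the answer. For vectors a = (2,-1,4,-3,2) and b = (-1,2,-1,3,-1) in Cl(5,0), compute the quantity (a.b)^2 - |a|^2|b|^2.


a . b = 2*(-1) + (-1)*2 + 4*(-1) + (-3)*3 + 2*(-1)
= -2 + (-2) + (-4) + (-9) + (-2) = -19
|a|^2 = 2^2 + (-1)^2 + 4^2 + (-3)^2 + 2^2 = 34
|b|^2 = (-1)^2 + 2^2 + (-1)^2 + 3^2 + (-1)^2 = 16
(a.b)^2 = (-19)^2 = 361
|a|^2 * |b|^2 = 34 * 16 = 544
Result = 361 - 544 = -183


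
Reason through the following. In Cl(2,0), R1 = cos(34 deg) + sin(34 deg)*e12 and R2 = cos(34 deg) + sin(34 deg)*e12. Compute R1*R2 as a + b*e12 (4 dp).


Same-plane rotors commute and their half-angles add:
R1*R2 = cos(a1 + a2) + sin(a1 + a2)*e12.
a1 + a2 = 34 + 34 = 68 deg
cos(68 deg) = 0.3746
sin(68 deg) = 0.9272
R1*R2 = 0.3746 + 0.9272*e12


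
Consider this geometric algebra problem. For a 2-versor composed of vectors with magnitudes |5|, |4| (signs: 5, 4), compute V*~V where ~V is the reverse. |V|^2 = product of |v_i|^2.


Each vector v_i has |v_i|^2 = s_i^2
Squared scales: 5^2 = 25, 4^2 = 16
|V|^2 = 25 * 16
= 400


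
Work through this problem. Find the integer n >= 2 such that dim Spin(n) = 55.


dim Spin(n) = dim so(n) = n(n-1)/2.
Solve n(n-1)/2 = 55, i.e. n^2 - n - 110 = 0.
Discriminant = 1 + 8*55 = 441
n = (1 + sqrt(441))/2 = (1 + 21)/2 = 11


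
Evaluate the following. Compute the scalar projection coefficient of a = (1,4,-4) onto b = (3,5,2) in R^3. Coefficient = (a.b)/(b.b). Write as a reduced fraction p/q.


Projection coefficient = (a . b) / (b . b)
a . b = 1*3 + 4*5 + (-4)*2
= 3 + 20 + (-8) = 15
b . b = 3^2 + 5^2 + 2^2
= 9 + 25 + 4 = 38
Coefficient = 15/38
In lowest terms: 15/38


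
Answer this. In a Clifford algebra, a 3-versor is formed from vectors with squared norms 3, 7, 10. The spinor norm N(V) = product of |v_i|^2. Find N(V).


Spinor norm N(V) = |v1|^2 * |v2|^2 * ... * |v3|^2
= 3 * 7 * 10
Running product: 3, 21, 210
N(V) = 210


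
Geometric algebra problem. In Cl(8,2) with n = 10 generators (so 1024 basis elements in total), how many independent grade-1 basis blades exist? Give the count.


Number of grade-k basis blades in Cl(p,q) with n = p + q is C(n, k).
n = 8 + 2 = 10
C(10, 1) = 10! / (1! * 9!)
= 3628800 / (1 * 362880)
= 10


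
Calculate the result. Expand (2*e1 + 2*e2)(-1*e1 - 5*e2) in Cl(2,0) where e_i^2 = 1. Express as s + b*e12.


Expand: (2*e1 + 2*e2)(-1*e1 - 5*e2)
= 2*(-1)*e1e1 + 2*(-5)*e1e2 + 2*(-1)*e2e1 + 2*(-5)*e2e2
Using e1^2 = e2^2 = 1, e2e1 = -e1e2:
Scalar part s = 2*(-1) + 2*(-5) = -2 + (-10) = -12
Bivector part b = 2*(-5) - 2*(-1) = -10 - (-2) = -8
uv = -12 - 8*e12


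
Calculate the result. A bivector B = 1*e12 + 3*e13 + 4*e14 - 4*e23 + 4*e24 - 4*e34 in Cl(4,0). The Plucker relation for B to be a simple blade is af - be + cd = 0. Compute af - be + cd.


Plucker relation: af - be + cd
a*f = 1*(-4) = -4
b*e = 3*4 = 12
c*d = 4*(-4) = -16
af - be + cd = -4 - 12 + (-16)
= -32


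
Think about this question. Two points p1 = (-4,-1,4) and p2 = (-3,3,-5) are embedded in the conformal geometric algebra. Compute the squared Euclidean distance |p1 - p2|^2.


p1 - p2 = (-1, -4, 9)
|p1 - p2|^2 = (-1)^2 + (-4)^2 + 9^2
= 1 + 16 + 81
= 98


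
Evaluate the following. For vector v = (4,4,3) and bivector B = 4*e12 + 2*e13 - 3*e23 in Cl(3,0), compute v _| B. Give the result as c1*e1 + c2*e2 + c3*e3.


Left contraction v _| B = <vB>_1 (grade-1 part of the geometric product vB).
Using e1_|e12 = e2, e2_|e12 = -e1, e1_|e13 = e3, e3_|e13 = -e1, e2_|e23 = e3, e3_|e23 = -e2:
e1 coeff: -v2*b12 - v3*b13 = -(4)*(4) - (3)*(2) = -22
e2 coeff: v1*b12 - v3*b23 = (4)*(4) - (3)*(-3) = 25
e3 coeff: v1*b13 + v2*b23 = (4)*(2) + (4)*(-3) = -4
v _| B = -22*e1 + 25*e2 - 4*e3


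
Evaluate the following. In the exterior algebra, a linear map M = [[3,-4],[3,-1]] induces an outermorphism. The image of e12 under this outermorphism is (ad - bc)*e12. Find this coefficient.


The outermorphism of a linear map f sends e1^e2 to f(e1)^f(e2).
f(e1) = 3*e1 + 3*e2
f(e2) = -4*e1 - 1*e2
f(e1) ^ f(e2) = (3*e1 + 3*e2) ^ (-4*e1 - 1*e2)
= 3*(-1)*e12 + 3*(-4)*e21
= (-3 - (-12))*e12
= 9*e12
Coefficient = 9


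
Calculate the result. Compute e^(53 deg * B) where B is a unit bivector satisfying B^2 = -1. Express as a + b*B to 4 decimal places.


For a unit bivector B with B^2 = -1, the exponential series gives
e^(theta*B) = cos(theta) + sin(theta)*B (the GA analogue of Euler's formula).
theta = 53 degrees = 0.925025 rad
cos(53 deg) = 0.6018
sin(53 deg) = 0.7986
exp(theta*B) = 0.6018 + 0.7986*B


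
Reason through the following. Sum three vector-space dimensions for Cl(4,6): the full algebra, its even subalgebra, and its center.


n = 4 + 6 = 10
Total dim = 2^10 = 1024
Even subalgebra dim = 2^9 = 512
n is even, so center dim = 1
Sum = 1024 + 512 + 1 = 1537


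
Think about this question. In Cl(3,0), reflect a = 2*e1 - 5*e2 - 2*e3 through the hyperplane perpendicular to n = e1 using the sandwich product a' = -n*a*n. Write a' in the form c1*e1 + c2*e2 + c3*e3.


Reflection formula: a' = -n*a*n, with n = e1 (unit vector, n^2 = 1).
For reflection through hyperplane perp to e1:
The component along e1 flips sign, others stay.
a = (2, -5, -2)
a' = (-2, -5, -2)
a' = -2*e1 - 5*e2 - 2*e3


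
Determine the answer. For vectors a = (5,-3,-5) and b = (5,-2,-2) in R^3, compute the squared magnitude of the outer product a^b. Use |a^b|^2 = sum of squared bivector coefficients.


a wedge b = (a1*b2 - a2*b1)*e12 + (a1*b3 - a3*b1)*e13 + (a2*b3 - a3*b2)*e23
e12 coeff: 5*(-2) - (-3)*5 = -10 - (-15) = 5
e13 coeff: 5*(-2) - (-5)*5 = -10 - (-25) = 15
e23 coeff: (-3)*(-2) - (-5)*(-2) = 6 - 10 = -4
|a wedge b|^2 = 5^2 + 15^2 + (-4)^2
= 25 + 225 + 16
= 266


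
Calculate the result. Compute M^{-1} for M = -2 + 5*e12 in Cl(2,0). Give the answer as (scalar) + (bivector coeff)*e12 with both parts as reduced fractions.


M = -2 + 5*e12, where e12^2 = -1.
Since M commutes with its reverse ~M = a - b*e12, M * ~M = a^2 - b^2*e12^2 = a^2 + b^2.
So M^{-1} = ~M / (a^2 + b^2) = (a - b*e12)/(a^2 + b^2).
a^2 + b^2 = 4 + 25 = 29
Scalar part = -2/29 = -2/29
Bivector coeff = -5/29 = -5/29
M^{-1} = -2/29 - 5/29*e12


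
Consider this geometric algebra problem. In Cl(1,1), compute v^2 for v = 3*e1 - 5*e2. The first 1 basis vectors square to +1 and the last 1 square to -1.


v^2 = sum of c_i^2 * e_i^2
Positive signature terms (e_i^2 = +1): 3^2 = 9
Negative signature terms (e_j^2 = -1): (-5)^2 = 25
v^2 = 9 - 25 = -16


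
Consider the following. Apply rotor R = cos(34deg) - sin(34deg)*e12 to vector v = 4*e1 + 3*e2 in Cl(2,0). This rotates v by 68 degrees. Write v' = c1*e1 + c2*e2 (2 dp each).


Rotor R = cos(34deg) - sin(34deg)*e12
Rotation angle theta = 2 * 34 = 68 degrees
v' = R*v*~R rotates v by theta.
cos(68deg) = 0.3746, sin(68deg) = 0.9272
v'_1 = 4*cos(68deg) - 3*sin(68deg)
= 4*0.3746 - 3*0.9272
= -1.28
v'_2 = 4*sin(68deg) + 3*cos(68deg)
= 4*0.9272 + 3*0.3746
= 4.83
v' = -1.28*e1 + 4.83*e2


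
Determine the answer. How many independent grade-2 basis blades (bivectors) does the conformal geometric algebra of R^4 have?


The conformal model of R^4 uses Cl(5,1) with m = 4 + 2 = 6 generators.
Number of grade-2 blades = C(m, 2) = C(6, 2)
= 6*5/2 = 15


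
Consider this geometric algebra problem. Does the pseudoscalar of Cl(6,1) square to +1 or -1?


The pseudoscalar I = e1...e_n (product of all n generators) of Cl(p,q) satisfies I^2 = (-1)^(q + n(n-1)/2).
p = 6, q = 1, n = p + q = 7
n(n-1)/2 = 7 * 6 / 2 = 21
Exponent = q + n(n-1)/2 = 1 + 21 = 22
I^2 = (-1)^22 = +1


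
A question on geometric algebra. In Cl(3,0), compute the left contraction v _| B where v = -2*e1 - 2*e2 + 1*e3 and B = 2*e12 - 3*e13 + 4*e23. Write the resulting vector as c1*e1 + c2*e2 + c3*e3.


Left contraction v _| B = <vB>_1 (grade-1 part of the geometric product vB).
Using e1_|e12 = e2, e2_|e12 = -e1, e1_|e13 = e3, e3_|e13 = -e1, e2_|e23 = e3, e3_|e23 = -e2:
e1 coeff: -v2*b12 - v3*b13 = -(-2)*(2) - (1)*(-3) = 7
e2 coeff: v1*b12 - v3*b23 = (-2)*(2) - (1)*(4) = -8
e3 coeff: v1*b13 + v2*b23 = (-2)*(-3) + (-2)*(4) = -2
v _| B = 7*e1 - 8*e2 - 2*e3


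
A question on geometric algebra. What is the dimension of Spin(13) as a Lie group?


Spin(n) double-covers SO(n); both have Lie algebra so(n) of dimension n(n-1)/2.
n = 13
n(n-1) = 13 * 12 = 156
dim Spin(13) = 156/2 = 78


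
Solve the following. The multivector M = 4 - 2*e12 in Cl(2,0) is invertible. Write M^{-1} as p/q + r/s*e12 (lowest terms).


M = 4 - 2*e12, where e12^2 = -1.
Since M commutes with its reverse ~M = a - b*e12, M * ~M = a^2 - b^2*e12^2 = a^2 + b^2.
So M^{-1} = ~M / (a^2 + b^2) = (a - b*e12)/(a^2 + b^2).
a^2 + b^2 = 16 + 4 = 20
Scalar part = 4/20 = 1/5
Bivector coeff = 2/20 = 1/10
M^{-1} = 1/5 + 1/10*e12


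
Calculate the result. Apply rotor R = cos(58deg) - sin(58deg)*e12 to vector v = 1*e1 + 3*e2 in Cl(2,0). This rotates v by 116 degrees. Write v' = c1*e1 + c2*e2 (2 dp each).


Rotor R = cos(58deg) - sin(58deg)*e12
Rotation angle theta = 2 * 58 = 116 degrees
v' = R*v*~R rotates v by theta.
cos(116deg) = -0.4384, sin(116deg) = 0.8988
v'_1 = 1*cos(116deg) - 3*sin(116deg)
= 1*(-0.4384) - 3*0.8988
= -3.13
v'_2 = 1*sin(116deg) + 3*cos(116deg)
= 1*0.8988 + 3*(-0.4384)
= -0.42
v' = -3.13*e1 - 0.42*e2


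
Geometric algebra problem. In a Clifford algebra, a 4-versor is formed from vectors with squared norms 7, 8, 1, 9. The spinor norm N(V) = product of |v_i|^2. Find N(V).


Spinor norm N(V) = |v1|^2 * |v2|^2 * ... * |v4|^2
= 7 * 8 * 1 * 9
Running product: 7, 56, 56, 504
N(V) = 504


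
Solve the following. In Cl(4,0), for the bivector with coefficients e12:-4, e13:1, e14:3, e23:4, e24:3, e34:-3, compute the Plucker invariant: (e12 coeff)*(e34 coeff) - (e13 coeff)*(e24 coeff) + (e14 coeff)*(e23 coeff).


Plucker relation: af - be + cd
a*f = (-4)*(-3) = 12
b*e = 1*3 = 3
c*d = 3*4 = 12
af - be + cd = 12 - 3 + 12
= 21


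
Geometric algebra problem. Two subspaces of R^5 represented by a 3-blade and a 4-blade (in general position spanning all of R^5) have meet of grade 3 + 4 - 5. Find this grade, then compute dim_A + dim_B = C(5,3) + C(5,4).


Meet grade = grade(A) + grade(B) - n
= 3 + 4 - 5 = 2
C(5,3) = 10
C(5,4) = 5
dim_A + dim_B = 10 + 5 = 15


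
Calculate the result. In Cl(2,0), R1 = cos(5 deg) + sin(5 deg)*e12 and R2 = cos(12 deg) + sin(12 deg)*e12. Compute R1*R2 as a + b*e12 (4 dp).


Same-plane rotors commute and their half-angles add:
R1*R2 = cos(a1 + a2) + sin(a1 + a2)*e12.
a1 + a2 = 5 + 12 = 17 deg
cos(17 deg) = 0.9563
sin(17 deg) = 0.2924
R1*R2 = 0.9563 + 0.2924*e12


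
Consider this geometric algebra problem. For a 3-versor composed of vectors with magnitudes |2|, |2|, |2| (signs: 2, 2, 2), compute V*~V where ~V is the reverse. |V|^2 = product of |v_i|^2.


Each vector v_i has |v_i|^2 = s_i^2
Squared scales: 2^2 = 4, 2^2 = 4, 2^2 = 4
|V|^2 = 4 * 4 * 4
= 64


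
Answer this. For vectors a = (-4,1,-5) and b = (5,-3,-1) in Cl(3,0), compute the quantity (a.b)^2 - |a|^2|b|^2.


a . b = (-4)*5 + 1*(-3) + (-5)*(-1)
= -20 + (-3) + 5 = -18
|a|^2 = (-4)^2 + 1^2 + (-5)^2 = 42
|b|^2 = 5^2 + (-3)^2 + (-1)^2 = 35
(a.b)^2 = (-18)^2 = 324
|a|^2 * |b|^2 = 42 * 35 = 1470
Result = 324 - 1470 = -1146


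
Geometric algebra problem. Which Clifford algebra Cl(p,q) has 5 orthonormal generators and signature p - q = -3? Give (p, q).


We need p + q = 5 and p - q = -3.
Adding: 2p = 5 + (-3) = 2, so p = 1.
Then q = 5 - 1 = 4.
(p, q) = (1, 4)


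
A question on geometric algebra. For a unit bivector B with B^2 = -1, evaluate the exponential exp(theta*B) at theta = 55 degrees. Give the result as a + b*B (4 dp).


For a unit bivector B with B^2 = -1, the exponential series gives
e^(theta*B) = cos(theta) + sin(theta)*B (the GA analogue of Euler's formula).
theta = 55 degrees = 0.959931 rad
cos(55 deg) = 0.5736
sin(55 deg) = 0.8192
exp(theta*B) = 0.5736 + 0.8192*B


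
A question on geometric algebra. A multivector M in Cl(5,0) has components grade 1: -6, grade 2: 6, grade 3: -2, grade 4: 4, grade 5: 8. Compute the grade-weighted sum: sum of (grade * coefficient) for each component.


Grade-weighted sum = sum of grade_k * coefficient_k
1*(-6) = -6
2*6 = 12
3*(-2) = -6
4*4 = 16
5*8 = 40
Total = -6 + 12 + (-6) + 16 + 40 = 56


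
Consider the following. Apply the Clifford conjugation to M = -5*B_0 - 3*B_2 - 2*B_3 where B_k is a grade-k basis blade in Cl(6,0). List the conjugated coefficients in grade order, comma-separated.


Clifford conjugate sign for grade k: (-1)^(k(k+1)/2)
Grade 0: (-1)^(0*1/2) = (-1)^0 = 1, coeff -5 -> -5
Grade 2: (-1)^(2*3/2) = (-1)^3 = -1, coeff -3 -> 3
Grade 3: (-1)^(3*4/2) = (-1)^6 = 1, coeff -2 -> -2
Conjugated coefficients: -5, 3, -2


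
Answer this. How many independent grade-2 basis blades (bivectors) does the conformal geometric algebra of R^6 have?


The conformal model of R^6 uses Cl(7,1) with m = 6 + 2 = 8 generators.
Number of grade-2 blades = C(m, 2) = C(8, 2)
= 8*7/2 = 28


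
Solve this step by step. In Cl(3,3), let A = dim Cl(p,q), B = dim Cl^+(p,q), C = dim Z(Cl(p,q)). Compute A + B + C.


n = 3 + 3 = 6
Total dim = 2^6 = 64
Even subalgebra dim = 2^5 = 32
n is even, so center dim = 1
Sum = 64 + 32 + 1 = 97


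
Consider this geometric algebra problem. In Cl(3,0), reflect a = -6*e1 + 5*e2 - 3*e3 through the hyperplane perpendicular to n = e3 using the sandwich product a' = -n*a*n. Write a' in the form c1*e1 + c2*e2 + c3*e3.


Reflection formula: a' = -n*a*n, with n = e3 (unit vector, n^2 = 1).
For reflection through hyperplane perp to e3:
The component along e3 flips sign, others stay.
a = (-6, 5, -3)
a' = (-6, 5, 3)
a' = -6*e1 + 5*e2 + 3*e3


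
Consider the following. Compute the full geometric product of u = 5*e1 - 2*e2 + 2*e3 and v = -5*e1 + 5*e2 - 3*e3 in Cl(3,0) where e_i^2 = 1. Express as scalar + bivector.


In Cl(3,0): e_i^2 = 1, e_ie_j = -e_je_i for i != j.
Scalar part = u . v = 5*(-5) + (-2)*5 + 2*(-3)
= -25 + (-10) + (-6) = -41
e12 coeff = 5*5 - (-2)*(-5) = 25 - 10 = 15
e13 coeff = 5*(-3) - 2*(-5) = -15 - (-10) = -5
e23 coeff = (-2)*(-3) - 2*5 = 6 - 10 = -4
uv = -41 + 15*e12 - 5*e13 - 4*e23


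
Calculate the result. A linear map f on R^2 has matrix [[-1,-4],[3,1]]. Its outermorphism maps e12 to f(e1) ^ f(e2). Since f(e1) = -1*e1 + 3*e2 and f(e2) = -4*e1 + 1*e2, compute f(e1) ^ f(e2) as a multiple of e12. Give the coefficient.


The outermorphism of a linear map f sends e1^e2 to f(e1)^f(e2).
f(e1) = -1*e1 + 3*e2
f(e2) = -4*e1 + 1*e2
f(e1) ^ f(e2) = (-1*e1 + 3*e2) ^ (-4*e1 + 1*e2)
= (-1)*1*e12 + 3*(-4)*e21
= (-1 - (-12))*e12
= 11*e12
Coefficient = 11


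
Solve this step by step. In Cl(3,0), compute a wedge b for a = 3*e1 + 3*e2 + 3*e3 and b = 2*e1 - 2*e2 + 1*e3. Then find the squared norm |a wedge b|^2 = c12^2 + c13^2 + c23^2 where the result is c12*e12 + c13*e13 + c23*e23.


a wedge b = (a1*b2 - a2*b1)*e12 + (a1*b3 - a3*b1)*e13 + (a2*b3 - a3*b2)*e23
e12 coeff: 3*(-2) - 3*2 = -6 - 6 = -12
e13 coeff: 3*1 - 3*2 = 3 - 6 = -3
e23 coeff: 3*1 - 3*(-2) = 3 - (-6) = 9
|a wedge b|^2 = (-12)^2 + (-3)^2 + 9^2
= 144 + 9 + 81
= 234


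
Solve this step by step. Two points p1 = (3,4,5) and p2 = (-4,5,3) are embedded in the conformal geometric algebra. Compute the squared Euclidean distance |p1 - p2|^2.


p1 - p2 = (7, -1, 2)
|p1 - p2|^2 = 7^2 + (-1)^2 + 2^2
= 49 + 1 + 4
= 54


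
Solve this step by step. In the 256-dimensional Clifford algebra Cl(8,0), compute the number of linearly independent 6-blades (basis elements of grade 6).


Number of grade-k basis blades in Cl(p,q) with n = p + q is C(n, k).
n = 8 + 0 = 8
C(8, 6) = 8! / (6! * 2!)
= 40320 / (720 * 2)
= 28


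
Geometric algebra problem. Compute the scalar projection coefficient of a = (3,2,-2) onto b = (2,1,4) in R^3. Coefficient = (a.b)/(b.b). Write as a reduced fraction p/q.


Projection coefficient = (a . b) / (b . b)
a . b = 3*2 + 2*1 + (-2)*4
= 6 + 2 + (-8) = 0
b . b = 2^2 + 1^2 + 4^2
= 4 + 1 + 16 = 21
Coefficient = 0/21
In lowest terms: 0/1


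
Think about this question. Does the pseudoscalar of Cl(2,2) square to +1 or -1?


The pseudoscalar I = e1...e_n (product of all n generators) of Cl(p,q) satisfies I^2 = (-1)^(q + n(n-1)/2).
p = 2, q = 2, n = p + q = 4
n(n-1)/2 = 4 * 3 / 2 = 6
Exponent = q + n(n-1)/2 = 2 + 6 = 8
I^2 = (-1)^8 = +1


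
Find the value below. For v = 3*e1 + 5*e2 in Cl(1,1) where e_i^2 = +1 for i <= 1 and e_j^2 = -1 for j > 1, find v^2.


v^2 = sum of c_i^2 * e_i^2
Positive signature terms (e_i^2 = +1): 3^2 = 9
Negative signature terms (e_j^2 = -1): 5^2 = 25
v^2 = 9 - 25 = -16


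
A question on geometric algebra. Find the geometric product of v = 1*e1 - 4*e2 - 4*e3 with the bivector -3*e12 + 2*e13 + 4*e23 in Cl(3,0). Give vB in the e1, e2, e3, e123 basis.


vB has grade-1 (vector) and grade-3 (trivector) parts: vB = (v _| B) + (v ^ B).
Vector part <vB>_1:
  e1: -v2*b12 - v3*b13 = -(-4)*(-3) - (-4)*(2) = -4
  e2: v1*b12 - v3*b23 = (1)*(-3) - (-4)*(4) = 13
  e3: v1*b13 + v2*b23 = (1)*(2) + (-4)*(4) = -14
Trivector part <vB>_3:
  e123: v1*b23 - v2*b13 + v3*b12 = (1)*(4) - (-4)*(2) + (-4)*(-3) = 24
vB = -4*e1 + 13*e2 - 14*e3 + 24*e123


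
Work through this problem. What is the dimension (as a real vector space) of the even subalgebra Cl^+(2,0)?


Even subalgebra dimension = 2^(n-1)
n = 2 + 0 = 2
2^(2 - 1) = 2^1 = 2
Verification: sum of C(2,k) for even k = 1 + 1 = 2
Result = 2


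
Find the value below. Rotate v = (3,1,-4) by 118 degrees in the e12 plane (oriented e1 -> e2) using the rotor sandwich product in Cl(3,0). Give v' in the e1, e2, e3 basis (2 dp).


Rotor R = cos(59deg) - sin(59deg)*e12
Rotation angle theta = 2 * 59 = 118 degrees in the e12 plane (e1 -> e2).
The component perpendicular to the plane (e3) is invariant: v'_3 = v3 = -4.00
cos(118deg) = -0.4695, sin(118deg) = 0.8829
v'_1 = v1*cos(theta) - v2*sin(theta) = 3*(-0.4695) - 1*0.8829 = -2.29
v'_2 = v1*sin(theta) + v2*cos(theta) = 3*0.8829 + 1*(-0.4695) = 2.18
v' = -2.29*e1 + 2.18*e2 - 4.00*e3


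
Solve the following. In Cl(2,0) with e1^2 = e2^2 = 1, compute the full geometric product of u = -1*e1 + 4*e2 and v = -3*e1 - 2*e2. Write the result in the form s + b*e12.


Expand: (-1*e1 + 4*e2)(-3*e1 - 2*e2)
= (-1)*(-3)*e1e1 + (-1)*(-2)*e1e2 + 4*(-3)*e2e1 + 4*(-2)*e2e2
Using e1^2 = e2^2 = 1, e2e1 = -e1e2:
Scalar part s = (-1)*(-3) + 4*(-2) = 3 + (-8) = -5
Bivector part b = (-1)*(-2) - 4*(-3) = 2 - (-12) = 14
uv = -5 + 14*e12


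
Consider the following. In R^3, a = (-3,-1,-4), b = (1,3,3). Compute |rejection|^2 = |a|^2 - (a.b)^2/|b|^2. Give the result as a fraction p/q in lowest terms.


|a|^2 = (-3)^2 + (-1)^2 + (-4)^2 = 26
|b|^2 = 1^2 + 3^2 + 3^2 = 19
a . b = (-3)*1 + (-1)*3 + (-4)*3 = -18
(a.b)^2 = (-18)^2 = 324
|rej|^2 = 26 - 324/19
= (494 - 324)/19
= 170/19
In lowest terms: 170/19


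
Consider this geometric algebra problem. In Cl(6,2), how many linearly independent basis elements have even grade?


Even subalgebra dimension = 2^(n-1)
n = 6 + 2 = 8
2^(8 - 1) = 2^7 = 128
Verification: sum of C(8,k) for even k = 1 + 28 + 70 + 28 + 1 = 128
Result = 128


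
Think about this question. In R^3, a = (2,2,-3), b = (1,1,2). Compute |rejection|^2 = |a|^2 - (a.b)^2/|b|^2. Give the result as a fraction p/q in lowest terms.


|a|^2 = 2^2 + 2^2 + (-3)^2 = 17
|b|^2 = 1^2 + 1^2 + 2^2 = 6
a . b = 2*1 + 2*1 + (-3)*2 = -2
(a.b)^2 = (-2)^2 = 4
|rej|^2 = 17 - 4/6
= (102 - 4)/6
= 98/6
In lowest terms: 49/3


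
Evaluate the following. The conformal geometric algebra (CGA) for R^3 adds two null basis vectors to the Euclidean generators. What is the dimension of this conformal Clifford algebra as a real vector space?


The conformal model of R^3 uses Cl(4,1): the 3 Euclidean generators plus two extra orthogonal generators e+ (e+^2 = +1) and e- (e-^2 = -1), from which the null vectors e0, einf are built.
Number of generators m = 3 + 2 = 5.
dim Cl(p,q) = 2^m = 2^5 = 32


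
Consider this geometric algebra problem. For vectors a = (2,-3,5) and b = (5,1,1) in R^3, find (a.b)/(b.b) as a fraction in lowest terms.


Projection coefficient = (a . b) / (b . b)
a . b = 2*5 + (-3)*1 + 5*1
= 10 + (-3) + 5 = 12
b . b = 5^2 + 1^2 + 1^2
= 25 + 1 + 1 = 27
Coefficient = 12/27
In lowest terms: 4/9
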